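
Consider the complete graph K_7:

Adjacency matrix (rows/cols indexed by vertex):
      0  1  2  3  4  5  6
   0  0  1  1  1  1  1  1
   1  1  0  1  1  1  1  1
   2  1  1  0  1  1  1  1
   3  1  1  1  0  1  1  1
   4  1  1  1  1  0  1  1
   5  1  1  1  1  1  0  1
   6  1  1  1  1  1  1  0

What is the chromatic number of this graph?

In K_7, every vertex is adjacent to every other vertex.
Each vertex needs a unique color.
Chromatic number = 7.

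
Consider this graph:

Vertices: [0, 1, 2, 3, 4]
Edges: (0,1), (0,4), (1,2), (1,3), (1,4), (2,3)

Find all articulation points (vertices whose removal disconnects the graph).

An articulation point is a vertex whose removal disconnects the graph.
Articulation points: [1]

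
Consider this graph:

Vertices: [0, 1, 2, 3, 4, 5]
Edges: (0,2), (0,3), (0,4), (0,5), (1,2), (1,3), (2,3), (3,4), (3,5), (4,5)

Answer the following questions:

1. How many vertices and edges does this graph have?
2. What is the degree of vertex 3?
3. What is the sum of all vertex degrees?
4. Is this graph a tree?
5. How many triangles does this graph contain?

Count: 6 vertices, 10 edges.
Vertex 3 has neighbors [0, 1, 2, 4, 5], degree = 5.
Handshaking lemma: 2 * 10 = 20.
A tree on 6 vertices has 5 edges. This graph has 10 edges (5 extra). Not a tree.
Number of triangles = 6.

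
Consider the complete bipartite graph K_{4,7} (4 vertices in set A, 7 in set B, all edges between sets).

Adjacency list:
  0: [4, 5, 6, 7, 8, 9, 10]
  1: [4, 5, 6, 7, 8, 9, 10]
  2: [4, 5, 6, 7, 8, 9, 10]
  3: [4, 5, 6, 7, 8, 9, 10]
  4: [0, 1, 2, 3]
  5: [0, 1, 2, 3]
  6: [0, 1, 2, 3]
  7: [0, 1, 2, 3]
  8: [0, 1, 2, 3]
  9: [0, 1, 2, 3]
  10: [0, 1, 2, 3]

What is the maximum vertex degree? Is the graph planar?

Set-A vertices have degree 7; set-B vertices have degree 4. Maximum degree = max(4,7) = 7.
K_{4,7} contains K_{3,3} as a subgraph (since both sides have >= 3 vertices); by Kuratowski's theorem it is not planar.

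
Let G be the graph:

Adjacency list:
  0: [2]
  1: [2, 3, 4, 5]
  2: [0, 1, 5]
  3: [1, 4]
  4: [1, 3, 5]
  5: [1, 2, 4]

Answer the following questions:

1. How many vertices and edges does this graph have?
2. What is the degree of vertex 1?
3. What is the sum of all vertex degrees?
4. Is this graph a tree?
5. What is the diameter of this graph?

Count: 6 vertices, 8 edges.
Vertex 1 has neighbors [2, 3, 4, 5], degree = 4.
Handshaking lemma: 2 * 8 = 16.
A tree on 6 vertices has 5 edges. This graph has 8 edges (3 extra). Not a tree.
Diameter (longest shortest path) = 3.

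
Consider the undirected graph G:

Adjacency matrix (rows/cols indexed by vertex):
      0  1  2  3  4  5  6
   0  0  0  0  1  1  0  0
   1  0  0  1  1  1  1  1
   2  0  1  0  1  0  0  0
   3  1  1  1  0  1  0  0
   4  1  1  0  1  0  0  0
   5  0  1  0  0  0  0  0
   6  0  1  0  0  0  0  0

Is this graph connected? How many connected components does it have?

Checking connectivity: the graph has 1 connected component(s).
All vertices are reachable from each other. The graph IS connected.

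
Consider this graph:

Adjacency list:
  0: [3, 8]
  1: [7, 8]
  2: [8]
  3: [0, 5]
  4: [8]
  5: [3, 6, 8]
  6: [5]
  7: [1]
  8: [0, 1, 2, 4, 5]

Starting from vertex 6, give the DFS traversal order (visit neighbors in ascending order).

DFS from vertex 6 (neighbors processed in ascending order):
Visit order: 6, 5, 3, 0, 8, 1, 7, 2, 4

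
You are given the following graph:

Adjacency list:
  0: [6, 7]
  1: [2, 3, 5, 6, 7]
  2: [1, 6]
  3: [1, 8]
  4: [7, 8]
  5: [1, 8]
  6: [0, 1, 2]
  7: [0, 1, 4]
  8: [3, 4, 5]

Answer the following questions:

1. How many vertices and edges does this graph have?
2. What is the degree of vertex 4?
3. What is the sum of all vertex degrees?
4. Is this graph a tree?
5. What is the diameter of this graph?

Count: 9 vertices, 12 edges.
Vertex 4 has neighbors [7, 8], degree = 2.
Handshaking lemma: 2 * 12 = 24.
A tree on 9 vertices has 8 edges. This graph has 12 edges (4 extra). Not a tree.
Diameter (longest shortest path) = 3.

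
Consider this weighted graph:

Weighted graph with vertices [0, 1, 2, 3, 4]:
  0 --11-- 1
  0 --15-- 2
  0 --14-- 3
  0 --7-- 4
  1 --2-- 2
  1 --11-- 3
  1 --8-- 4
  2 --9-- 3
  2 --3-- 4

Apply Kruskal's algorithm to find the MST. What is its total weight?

Applying Kruskal's algorithm (sort edges by weight, add if no cycle):
  Add (1,2) w=2
  Add (2,4) w=3
  Add (0,4) w=7
  Skip (1,4) w=8 (creates cycle)
  Add (2,3) w=9
  Skip (0,1) w=11 (creates cycle)
  Skip (1,3) w=11 (creates cycle)
  Skip (0,3) w=14 (creates cycle)
  Skip (0,2) w=15 (creates cycle)
MST weight = 21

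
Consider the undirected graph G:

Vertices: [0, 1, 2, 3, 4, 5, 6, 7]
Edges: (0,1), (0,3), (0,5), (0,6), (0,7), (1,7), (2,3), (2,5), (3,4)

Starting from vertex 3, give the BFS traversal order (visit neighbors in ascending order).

BFS from vertex 3 (neighbors processed in ascending order):
Visit order: 3, 0, 2, 4, 1, 5, 6, 7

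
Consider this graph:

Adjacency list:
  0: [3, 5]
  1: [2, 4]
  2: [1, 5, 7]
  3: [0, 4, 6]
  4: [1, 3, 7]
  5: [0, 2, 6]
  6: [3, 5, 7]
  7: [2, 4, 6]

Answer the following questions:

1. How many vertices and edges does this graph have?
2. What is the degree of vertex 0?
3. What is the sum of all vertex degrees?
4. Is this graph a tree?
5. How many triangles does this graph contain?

Count: 8 vertices, 11 edges.
Vertex 0 has neighbors [3, 5], degree = 2.
Handshaking lemma: 2 * 11 = 22.
A tree on 8 vertices has 7 edges. This graph has 11 edges (4 extra). Not a tree.
Number of triangles = 0.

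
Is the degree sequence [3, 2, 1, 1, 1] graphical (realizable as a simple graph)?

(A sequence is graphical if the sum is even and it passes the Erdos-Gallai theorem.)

Sum of degrees = 8. Sum is even and passes Erdos-Gallai. The sequence IS graphical.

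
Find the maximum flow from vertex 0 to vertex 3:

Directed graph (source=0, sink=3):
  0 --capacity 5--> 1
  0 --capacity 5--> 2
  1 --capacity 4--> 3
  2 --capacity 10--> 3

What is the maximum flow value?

Computing max flow:
  Flow on (0->1): 4/5
  Flow on (0->2): 5/5
  Flow on (1->3): 4/4
  Flow on (2->3): 5/10
Maximum flow = 9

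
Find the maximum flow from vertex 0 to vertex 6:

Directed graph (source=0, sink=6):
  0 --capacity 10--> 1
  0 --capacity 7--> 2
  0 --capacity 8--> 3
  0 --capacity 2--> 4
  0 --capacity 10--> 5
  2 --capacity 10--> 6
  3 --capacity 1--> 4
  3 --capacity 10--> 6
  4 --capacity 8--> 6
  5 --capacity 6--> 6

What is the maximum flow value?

Computing max flow:
  Flow on (0->2): 7/7
  Flow on (0->3): 8/8
  Flow on (0->4): 2/2
  Flow on (0->5): 6/10
  Flow on (2->6): 7/10
  Flow on (3->6): 8/10
  Flow on (4->6): 2/8
  Flow on (5->6): 6/6
Maximum flow = 23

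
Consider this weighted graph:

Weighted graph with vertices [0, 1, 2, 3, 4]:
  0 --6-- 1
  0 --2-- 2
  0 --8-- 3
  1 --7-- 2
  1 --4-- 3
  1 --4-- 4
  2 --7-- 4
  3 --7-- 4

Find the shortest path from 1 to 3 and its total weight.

Using Dijkstra's algorithm from vertex 1:
Shortest path: 1 -> 3
Total weight: 4 = 4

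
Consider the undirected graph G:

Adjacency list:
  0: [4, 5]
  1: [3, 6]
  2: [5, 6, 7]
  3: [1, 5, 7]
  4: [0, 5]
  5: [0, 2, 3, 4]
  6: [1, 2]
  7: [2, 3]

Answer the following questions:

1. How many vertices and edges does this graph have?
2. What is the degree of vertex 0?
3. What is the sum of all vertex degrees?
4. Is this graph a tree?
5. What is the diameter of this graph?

Count: 8 vertices, 10 edges.
Vertex 0 has neighbors [4, 5], degree = 2.
Handshaking lemma: 2 * 10 = 20.
A tree on 8 vertices has 7 edges. This graph has 10 edges (3 extra). Not a tree.
Diameter (longest shortest path) = 3.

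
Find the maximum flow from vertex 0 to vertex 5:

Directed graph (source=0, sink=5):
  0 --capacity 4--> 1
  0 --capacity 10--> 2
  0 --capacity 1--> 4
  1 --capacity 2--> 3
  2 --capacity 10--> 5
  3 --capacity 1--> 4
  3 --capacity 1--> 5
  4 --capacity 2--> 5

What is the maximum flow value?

Computing max flow:
  Flow on (0->1): 2/4
  Flow on (0->2): 10/10
  Flow on (0->4): 1/1
  Flow on (1->3): 2/2
  Flow on (2->5): 10/10
  Flow on (3->4): 1/1
  Flow on (3->5): 1/1
  Flow on (4->5): 2/2
Maximum flow = 13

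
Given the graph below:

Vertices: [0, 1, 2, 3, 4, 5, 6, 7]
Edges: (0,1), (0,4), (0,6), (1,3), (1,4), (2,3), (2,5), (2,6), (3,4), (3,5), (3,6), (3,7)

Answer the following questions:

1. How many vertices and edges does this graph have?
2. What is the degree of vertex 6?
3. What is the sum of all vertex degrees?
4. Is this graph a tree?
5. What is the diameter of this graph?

Count: 8 vertices, 12 edges.
Vertex 6 has neighbors [0, 2, 3], degree = 3.
Handshaking lemma: 2 * 12 = 24.
A tree on 8 vertices has 7 edges. This graph has 12 edges (5 extra). Not a tree.
Diameter (longest shortest path) = 3.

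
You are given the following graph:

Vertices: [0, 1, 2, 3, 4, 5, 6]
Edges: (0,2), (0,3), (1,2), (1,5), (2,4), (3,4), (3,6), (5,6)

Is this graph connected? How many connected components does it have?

Checking connectivity: the graph has 1 connected component(s).
All vertices are reachable from each other. The graph IS connected.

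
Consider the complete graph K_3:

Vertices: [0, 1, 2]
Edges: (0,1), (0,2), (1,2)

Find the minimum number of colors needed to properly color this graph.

In K_3, every vertex is adjacent to every other vertex.
Each vertex needs a unique color.
Chromatic number = 3.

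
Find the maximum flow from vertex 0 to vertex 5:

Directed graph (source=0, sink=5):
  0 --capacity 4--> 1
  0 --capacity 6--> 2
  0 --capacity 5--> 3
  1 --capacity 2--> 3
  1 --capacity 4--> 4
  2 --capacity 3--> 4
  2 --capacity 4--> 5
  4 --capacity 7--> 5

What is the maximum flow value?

Computing max flow:
  Flow on (0->1): 4/4
  Flow on (0->2): 6/6
  Flow on (1->4): 4/4
  Flow on (2->4): 2/3
  Flow on (2->5): 4/4
  Flow on (4->5): 6/7
Maximum flow = 10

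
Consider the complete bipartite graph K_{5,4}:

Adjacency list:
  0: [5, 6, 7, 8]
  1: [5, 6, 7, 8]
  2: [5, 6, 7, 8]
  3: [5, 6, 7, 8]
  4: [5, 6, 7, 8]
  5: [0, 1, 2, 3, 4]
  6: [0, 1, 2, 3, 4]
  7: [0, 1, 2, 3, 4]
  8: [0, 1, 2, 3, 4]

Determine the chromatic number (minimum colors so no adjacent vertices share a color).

K_{5,4} is bipartite: vertices split into two independent sets of size 5 and 4.
Color one set 0, the other 1. No adjacent vertices share a color.
Chromatic number = 2.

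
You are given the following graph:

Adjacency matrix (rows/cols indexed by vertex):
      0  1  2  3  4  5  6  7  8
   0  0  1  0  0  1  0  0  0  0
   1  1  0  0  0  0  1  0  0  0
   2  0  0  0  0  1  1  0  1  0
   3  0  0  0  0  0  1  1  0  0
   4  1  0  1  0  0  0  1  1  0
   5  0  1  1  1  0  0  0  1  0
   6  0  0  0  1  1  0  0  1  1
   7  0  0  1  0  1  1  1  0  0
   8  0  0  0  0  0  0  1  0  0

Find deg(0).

Vertex 0 has neighbors [1, 4], so deg(0) = 2.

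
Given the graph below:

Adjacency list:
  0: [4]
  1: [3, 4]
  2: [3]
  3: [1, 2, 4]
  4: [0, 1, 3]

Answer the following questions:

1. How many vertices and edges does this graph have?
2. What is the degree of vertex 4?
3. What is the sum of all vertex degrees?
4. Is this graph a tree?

Count: 5 vertices, 5 edges.
Vertex 4 has neighbors [0, 1, 3], degree = 3.
Handshaking lemma: 2 * 5 = 10.
A tree on 5 vertices has 4 edges. This graph has 5 edges (1 extra). Not a tree.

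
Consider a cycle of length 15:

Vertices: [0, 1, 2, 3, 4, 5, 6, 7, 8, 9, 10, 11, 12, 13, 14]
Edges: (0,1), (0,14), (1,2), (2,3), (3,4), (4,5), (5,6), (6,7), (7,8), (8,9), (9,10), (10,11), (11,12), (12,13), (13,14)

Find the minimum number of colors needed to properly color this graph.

This is an odd cycle (C_15). Odd cycles are not bipartite (any 2-coloring forces two adjacent vertices to match), and 3 colors suffice.
Chromatic number = 3.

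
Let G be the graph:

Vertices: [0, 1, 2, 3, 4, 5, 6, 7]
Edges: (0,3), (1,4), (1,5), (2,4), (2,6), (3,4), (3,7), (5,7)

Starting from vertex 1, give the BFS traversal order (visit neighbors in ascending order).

BFS from vertex 1 (neighbors processed in ascending order):
Visit order: 1, 4, 5, 2, 3, 7, 6, 0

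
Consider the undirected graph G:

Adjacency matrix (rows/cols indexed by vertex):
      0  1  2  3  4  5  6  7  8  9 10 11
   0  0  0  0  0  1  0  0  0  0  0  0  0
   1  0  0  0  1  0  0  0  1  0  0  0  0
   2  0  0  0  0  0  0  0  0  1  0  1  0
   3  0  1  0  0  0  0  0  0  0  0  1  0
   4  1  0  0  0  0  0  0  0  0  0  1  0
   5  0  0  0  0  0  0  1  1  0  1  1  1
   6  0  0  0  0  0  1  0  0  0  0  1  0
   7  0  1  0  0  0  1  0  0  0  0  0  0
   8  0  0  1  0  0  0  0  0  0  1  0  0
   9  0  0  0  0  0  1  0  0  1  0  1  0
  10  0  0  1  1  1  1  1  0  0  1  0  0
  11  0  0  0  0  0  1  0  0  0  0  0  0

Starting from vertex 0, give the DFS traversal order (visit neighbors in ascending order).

DFS from vertex 0 (neighbors processed in ascending order):
Visit order: 0, 4, 10, 2, 8, 9, 5, 6, 7, 1, 3, 11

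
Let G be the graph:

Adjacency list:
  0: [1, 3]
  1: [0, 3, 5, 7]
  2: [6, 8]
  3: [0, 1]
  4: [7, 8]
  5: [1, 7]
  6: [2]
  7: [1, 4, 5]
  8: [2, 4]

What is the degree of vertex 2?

Vertex 2 has neighbors [6, 8], so deg(2) = 2.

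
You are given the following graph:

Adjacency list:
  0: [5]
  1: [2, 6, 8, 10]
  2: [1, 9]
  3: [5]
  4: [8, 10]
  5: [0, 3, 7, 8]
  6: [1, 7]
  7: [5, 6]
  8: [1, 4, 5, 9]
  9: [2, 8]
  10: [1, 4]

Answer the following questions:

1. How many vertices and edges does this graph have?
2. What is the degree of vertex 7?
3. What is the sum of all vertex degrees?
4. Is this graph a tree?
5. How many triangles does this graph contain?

Count: 11 vertices, 13 edges.
Vertex 7 has neighbors [5, 6], degree = 2.
Handshaking lemma: 2 * 13 = 26.
A tree on 11 vertices has 10 edges. This graph has 13 edges (3 extra). Not a tree.
Number of triangles = 0.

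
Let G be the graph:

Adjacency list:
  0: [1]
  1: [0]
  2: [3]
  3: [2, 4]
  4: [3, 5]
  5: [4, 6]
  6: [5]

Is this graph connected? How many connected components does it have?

Checking connectivity: the graph has 2 connected component(s).
Components: [[0, 1], [2, 3, 4, 5, 6]]. The graph is NOT connected.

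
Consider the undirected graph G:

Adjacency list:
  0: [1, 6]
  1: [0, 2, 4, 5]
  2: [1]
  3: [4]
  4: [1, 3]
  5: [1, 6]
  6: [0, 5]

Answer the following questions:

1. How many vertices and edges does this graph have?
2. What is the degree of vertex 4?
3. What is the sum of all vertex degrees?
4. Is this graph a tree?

Count: 7 vertices, 7 edges.
Vertex 4 has neighbors [1, 3], degree = 2.
Handshaking lemma: 2 * 7 = 14.
A tree on 7 vertices has 6 edges. This graph has 7 edges (1 extra). Not a tree.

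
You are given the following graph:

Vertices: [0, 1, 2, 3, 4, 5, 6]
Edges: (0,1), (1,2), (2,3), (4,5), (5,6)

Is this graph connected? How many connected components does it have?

Checking connectivity: the graph has 2 connected component(s).
Components: [[0, 1, 2, 3], [4, 5, 6]]. The graph is NOT connected.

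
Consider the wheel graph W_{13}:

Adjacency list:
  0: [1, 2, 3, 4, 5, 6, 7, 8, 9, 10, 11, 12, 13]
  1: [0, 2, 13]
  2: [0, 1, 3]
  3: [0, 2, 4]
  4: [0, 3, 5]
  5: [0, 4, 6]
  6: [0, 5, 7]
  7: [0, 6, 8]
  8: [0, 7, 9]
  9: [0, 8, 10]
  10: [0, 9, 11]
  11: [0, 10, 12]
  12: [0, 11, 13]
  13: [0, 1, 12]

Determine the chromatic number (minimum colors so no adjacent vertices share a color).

W_{13} = C_{13} plus a hub adjacent to every cycle vertex.
The outer cycle needs 3 colors (odd cycle); the hub is adjacent to all of them so needs a fresh color.
Chromatic number = 3 + 1 = 4.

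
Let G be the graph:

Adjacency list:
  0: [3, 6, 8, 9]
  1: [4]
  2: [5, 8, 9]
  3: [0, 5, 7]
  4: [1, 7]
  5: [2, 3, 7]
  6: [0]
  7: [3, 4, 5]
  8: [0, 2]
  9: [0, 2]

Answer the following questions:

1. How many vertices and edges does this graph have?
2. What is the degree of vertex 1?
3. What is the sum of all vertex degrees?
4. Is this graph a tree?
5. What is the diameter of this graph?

Count: 10 vertices, 12 edges.
Vertex 1 has neighbors [4], degree = 1.
Handshaking lemma: 2 * 12 = 24.
A tree on 10 vertices has 9 edges. This graph has 12 edges (3 extra). Not a tree.
Diameter (longest shortest path) = 5.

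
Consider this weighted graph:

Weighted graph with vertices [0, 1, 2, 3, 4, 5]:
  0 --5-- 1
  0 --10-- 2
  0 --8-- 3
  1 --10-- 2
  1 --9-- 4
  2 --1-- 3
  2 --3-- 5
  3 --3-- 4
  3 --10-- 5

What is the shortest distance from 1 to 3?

Using Dijkstra's algorithm from vertex 1:
Shortest path: 1 -> 2 -> 3
Total weight: 10 + 1 = 11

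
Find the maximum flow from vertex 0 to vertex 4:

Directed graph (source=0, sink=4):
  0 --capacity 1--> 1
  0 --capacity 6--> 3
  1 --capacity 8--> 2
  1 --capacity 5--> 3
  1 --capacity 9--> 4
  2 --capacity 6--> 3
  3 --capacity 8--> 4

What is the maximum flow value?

Computing max flow:
  Flow on (0->1): 1/1
  Flow on (0->3): 6/6
  Flow on (1->4): 1/9
  Flow on (3->4): 6/8
Maximum flow = 7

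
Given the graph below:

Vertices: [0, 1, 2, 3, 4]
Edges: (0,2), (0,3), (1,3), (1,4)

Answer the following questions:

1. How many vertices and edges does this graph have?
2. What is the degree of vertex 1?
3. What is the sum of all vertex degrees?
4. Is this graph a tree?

Count: 5 vertices, 4 edges.
Vertex 1 has neighbors [3, 4], degree = 2.
Handshaking lemma: 2 * 4 = 8.
A graph is a tree iff it is connected and has exactly n-1 edges. This graph is connected (all 5 vertices in one component) and has 5-1 = 4 edges. It is a tree.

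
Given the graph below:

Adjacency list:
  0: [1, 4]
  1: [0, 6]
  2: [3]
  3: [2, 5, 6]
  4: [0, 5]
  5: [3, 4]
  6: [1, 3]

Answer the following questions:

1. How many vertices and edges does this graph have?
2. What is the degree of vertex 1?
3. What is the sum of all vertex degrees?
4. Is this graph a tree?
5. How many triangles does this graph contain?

Count: 7 vertices, 7 edges.
Vertex 1 has neighbors [0, 6], degree = 2.
Handshaking lemma: 2 * 7 = 14.
A tree on 7 vertices has 6 edges. This graph has 7 edges (1 extra). Not a tree.
Number of triangles = 0.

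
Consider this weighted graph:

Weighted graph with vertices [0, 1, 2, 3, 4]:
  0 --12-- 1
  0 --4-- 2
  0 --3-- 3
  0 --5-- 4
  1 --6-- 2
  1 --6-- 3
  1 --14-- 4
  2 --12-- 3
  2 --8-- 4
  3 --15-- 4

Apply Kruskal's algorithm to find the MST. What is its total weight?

Applying Kruskal's algorithm (sort edges by weight, add if no cycle):
  Add (0,3) w=3
  Add (0,2) w=4
  Add (0,4) w=5
  Add (1,2) w=6
  Skip (1,3) w=6 (creates cycle)
  Skip (2,4) w=8 (creates cycle)
  Skip (0,1) w=12 (creates cycle)
  Skip (2,3) w=12 (creates cycle)
  Skip (1,4) w=14 (creates cycle)
  Skip (3,4) w=15 (creates cycle)
MST weight = 18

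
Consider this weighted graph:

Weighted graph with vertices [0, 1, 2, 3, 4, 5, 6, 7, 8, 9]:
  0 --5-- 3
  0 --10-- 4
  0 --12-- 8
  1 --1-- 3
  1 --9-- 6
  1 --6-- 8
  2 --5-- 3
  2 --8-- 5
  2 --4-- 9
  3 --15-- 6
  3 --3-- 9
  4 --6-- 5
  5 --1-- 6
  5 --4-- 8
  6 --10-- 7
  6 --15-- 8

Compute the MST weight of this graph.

Applying Kruskal's algorithm (sort edges by weight, add if no cycle):
  Add (1,3) w=1
  Add (5,6) w=1
  Add (3,9) w=3
  Add (2,9) w=4
  Add (5,8) w=4
  Add (0,3) w=5
  Skip (2,3) w=5 (creates cycle)
  Add (1,8) w=6
  Add (4,5) w=6
  Skip (2,5) w=8 (creates cycle)
  Skip (1,6) w=9 (creates cycle)
  Skip (0,4) w=10 (creates cycle)
  Add (6,7) w=10
  Skip (0,8) w=12 (creates cycle)
  Skip (3,6) w=15 (creates cycle)
  Skip (6,8) w=15 (creates cycle)
MST weight = 40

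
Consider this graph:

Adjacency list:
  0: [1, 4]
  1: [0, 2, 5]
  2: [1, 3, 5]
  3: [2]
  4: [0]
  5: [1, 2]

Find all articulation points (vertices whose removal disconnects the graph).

An articulation point is a vertex whose removal disconnects the graph.
Articulation points: [0, 1, 2]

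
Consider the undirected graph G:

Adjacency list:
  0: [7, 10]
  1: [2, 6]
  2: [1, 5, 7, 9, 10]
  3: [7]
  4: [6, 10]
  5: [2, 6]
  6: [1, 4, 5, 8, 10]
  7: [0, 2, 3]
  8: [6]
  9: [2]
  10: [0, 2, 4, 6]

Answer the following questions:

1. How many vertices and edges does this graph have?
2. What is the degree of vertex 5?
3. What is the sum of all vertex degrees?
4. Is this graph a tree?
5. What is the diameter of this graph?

Count: 11 vertices, 14 edges.
Vertex 5 has neighbors [2, 6], degree = 2.
Handshaking lemma: 2 * 14 = 28.
A tree on 11 vertices has 10 edges. This graph has 14 edges (4 extra). Not a tree.
Diameter (longest shortest path) = 5.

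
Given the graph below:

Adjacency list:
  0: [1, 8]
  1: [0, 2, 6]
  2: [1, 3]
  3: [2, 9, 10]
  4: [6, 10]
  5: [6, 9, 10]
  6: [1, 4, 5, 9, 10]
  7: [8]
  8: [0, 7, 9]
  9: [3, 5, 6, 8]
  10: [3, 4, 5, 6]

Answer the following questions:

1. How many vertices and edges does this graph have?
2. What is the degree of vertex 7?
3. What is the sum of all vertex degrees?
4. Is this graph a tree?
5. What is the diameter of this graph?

Count: 11 vertices, 16 edges.
Vertex 7 has neighbors [8], degree = 1.
Handshaking lemma: 2 * 16 = 32.
A tree on 11 vertices has 10 edges. This graph has 16 edges (6 extra). Not a tree.
Diameter (longest shortest path) = 4.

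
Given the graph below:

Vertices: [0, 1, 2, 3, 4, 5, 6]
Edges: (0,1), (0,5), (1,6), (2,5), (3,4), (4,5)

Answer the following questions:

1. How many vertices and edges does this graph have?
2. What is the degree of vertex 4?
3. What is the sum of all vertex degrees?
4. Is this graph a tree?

Count: 7 vertices, 6 edges.
Vertex 4 has neighbors [3, 5], degree = 2.
Handshaking lemma: 2 * 6 = 12.
A graph is a tree iff it is connected and has exactly n-1 edges. This graph is connected (all 7 vertices in one component) and has 7-1 = 6 edges. It is a tree.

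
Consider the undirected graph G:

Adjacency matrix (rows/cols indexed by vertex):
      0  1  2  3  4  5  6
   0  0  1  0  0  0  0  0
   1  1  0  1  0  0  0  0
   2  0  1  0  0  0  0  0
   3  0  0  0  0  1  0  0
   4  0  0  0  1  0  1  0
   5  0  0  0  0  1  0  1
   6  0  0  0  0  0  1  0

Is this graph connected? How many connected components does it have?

Checking connectivity: the graph has 2 connected component(s).
Components: [[0, 1, 2], [3, 4, 5, 6]]. The graph is NOT connected.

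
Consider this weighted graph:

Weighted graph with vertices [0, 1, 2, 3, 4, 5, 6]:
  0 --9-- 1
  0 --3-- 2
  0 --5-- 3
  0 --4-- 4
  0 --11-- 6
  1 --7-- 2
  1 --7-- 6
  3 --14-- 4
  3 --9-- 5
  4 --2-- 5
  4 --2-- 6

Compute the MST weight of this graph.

Applying Kruskal's algorithm (sort edges by weight, add if no cycle):
  Add (4,5) w=2
  Add (4,6) w=2
  Add (0,2) w=3
  Add (0,4) w=4
  Add (0,3) w=5
  Add (1,6) w=7
  Skip (1,2) w=7 (creates cycle)
  Skip (0,1) w=9 (creates cycle)
  Skip (3,5) w=9 (creates cycle)
  Skip (0,6) w=11 (creates cycle)
  Skip (3,4) w=14 (creates cycle)
MST weight = 23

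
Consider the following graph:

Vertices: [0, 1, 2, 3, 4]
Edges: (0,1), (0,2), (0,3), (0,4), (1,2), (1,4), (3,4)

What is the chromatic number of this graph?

The graph has a maximum clique of size 3 (lower bound on chromatic number).
A valid 3-coloring: {0: 0, 1: 1, 2: 2, 3: 1, 4: 2}.
Chromatic number = 3.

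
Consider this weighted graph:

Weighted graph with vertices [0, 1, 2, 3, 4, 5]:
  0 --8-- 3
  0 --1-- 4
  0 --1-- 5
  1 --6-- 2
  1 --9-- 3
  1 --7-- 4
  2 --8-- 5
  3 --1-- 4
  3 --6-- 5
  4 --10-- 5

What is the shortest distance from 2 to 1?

Using Dijkstra's algorithm from vertex 2:
Shortest path: 2 -> 1
Total weight: 6 = 6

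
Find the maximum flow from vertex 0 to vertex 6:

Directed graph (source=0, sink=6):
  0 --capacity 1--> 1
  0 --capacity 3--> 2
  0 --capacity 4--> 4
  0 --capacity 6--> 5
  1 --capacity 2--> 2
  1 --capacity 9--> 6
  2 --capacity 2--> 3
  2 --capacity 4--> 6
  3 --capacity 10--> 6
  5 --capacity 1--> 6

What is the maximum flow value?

Computing max flow:
  Flow on (0->1): 1/1
  Flow on (0->2): 3/3
  Flow on (0->5): 1/6
  Flow on (1->6): 1/9
  Flow on (2->6): 3/4
  Flow on (5->6): 1/1
Maximum flow = 5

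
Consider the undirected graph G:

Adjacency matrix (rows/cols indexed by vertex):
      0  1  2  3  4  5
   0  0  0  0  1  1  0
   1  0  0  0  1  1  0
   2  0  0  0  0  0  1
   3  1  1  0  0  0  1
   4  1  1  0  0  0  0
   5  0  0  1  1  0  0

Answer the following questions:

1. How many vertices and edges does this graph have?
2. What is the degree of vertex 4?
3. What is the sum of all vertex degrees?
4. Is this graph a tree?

Count: 6 vertices, 6 edges.
Vertex 4 has neighbors [0, 1], degree = 2.
Handshaking lemma: 2 * 6 = 12.
A tree on 6 vertices has 5 edges. This graph has 6 edges (1 extra). Not a tree.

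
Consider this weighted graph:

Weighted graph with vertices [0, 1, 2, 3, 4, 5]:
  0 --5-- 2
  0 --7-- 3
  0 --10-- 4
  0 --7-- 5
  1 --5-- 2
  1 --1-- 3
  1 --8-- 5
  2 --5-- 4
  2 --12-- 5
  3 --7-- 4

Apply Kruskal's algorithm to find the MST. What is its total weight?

Applying Kruskal's algorithm (sort edges by weight, add if no cycle):
  Add (1,3) w=1
  Add (0,2) w=5
  Add (1,2) w=5
  Add (2,4) w=5
  Skip (0,3) w=7 (creates cycle)
  Add (0,5) w=7
  Skip (3,4) w=7 (creates cycle)
  Skip (1,5) w=8 (creates cycle)
  Skip (0,4) w=10 (creates cycle)
  Skip (2,5) w=12 (creates cycle)
MST weight = 23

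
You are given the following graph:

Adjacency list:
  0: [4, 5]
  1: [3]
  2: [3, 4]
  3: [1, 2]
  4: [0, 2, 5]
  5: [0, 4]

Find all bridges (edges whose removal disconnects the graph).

A bridge is an edge whose removal increases the number of connected components.
Bridges found: (1,3), (2,3), (2,4)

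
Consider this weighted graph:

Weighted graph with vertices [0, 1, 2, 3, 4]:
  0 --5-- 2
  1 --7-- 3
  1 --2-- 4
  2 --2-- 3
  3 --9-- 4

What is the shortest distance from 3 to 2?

Using Dijkstra's algorithm from vertex 3:
Shortest path: 3 -> 2
Total weight: 2 = 2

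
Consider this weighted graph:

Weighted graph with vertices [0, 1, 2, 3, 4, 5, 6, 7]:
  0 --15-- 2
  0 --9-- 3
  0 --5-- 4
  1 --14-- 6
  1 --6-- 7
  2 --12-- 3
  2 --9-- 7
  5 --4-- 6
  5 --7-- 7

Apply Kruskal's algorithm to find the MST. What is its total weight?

Applying Kruskal's algorithm (sort edges by weight, add if no cycle):
  Add (5,6) w=4
  Add (0,4) w=5
  Add (1,7) w=6
  Add (5,7) w=7
  Add (0,3) w=9
  Add (2,7) w=9
  Add (2,3) w=12
  Skip (1,6) w=14 (creates cycle)
  Skip (0,2) w=15 (creates cycle)
MST weight = 52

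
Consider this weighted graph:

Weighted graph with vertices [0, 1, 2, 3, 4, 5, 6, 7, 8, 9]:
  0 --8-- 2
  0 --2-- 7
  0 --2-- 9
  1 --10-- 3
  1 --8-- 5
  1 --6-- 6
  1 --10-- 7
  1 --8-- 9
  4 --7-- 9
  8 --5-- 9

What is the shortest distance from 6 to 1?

Using Dijkstra's algorithm from vertex 6:
Shortest path: 6 -> 1
Total weight: 6 = 6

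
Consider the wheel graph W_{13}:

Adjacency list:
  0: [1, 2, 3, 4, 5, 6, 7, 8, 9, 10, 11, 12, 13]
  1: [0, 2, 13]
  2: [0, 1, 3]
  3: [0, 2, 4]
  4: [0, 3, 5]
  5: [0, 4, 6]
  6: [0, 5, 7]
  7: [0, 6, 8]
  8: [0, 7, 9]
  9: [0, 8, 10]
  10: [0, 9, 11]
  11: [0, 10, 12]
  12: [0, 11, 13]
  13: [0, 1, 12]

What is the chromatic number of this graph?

W_{13} = C_{13} plus a hub adjacent to every cycle vertex.
The outer cycle needs 3 colors (odd cycle); the hub is adjacent to all of them so needs a fresh color.
Chromatic number = 3 + 1 = 4.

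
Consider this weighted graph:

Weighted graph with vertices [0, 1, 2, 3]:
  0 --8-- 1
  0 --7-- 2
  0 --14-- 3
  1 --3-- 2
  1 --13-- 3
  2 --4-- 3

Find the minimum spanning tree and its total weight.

Applying Kruskal's algorithm (sort edges by weight, add if no cycle):
  Add (1,2) w=3
  Add (2,3) w=4
  Add (0,2) w=7
  Skip (0,1) w=8 (creates cycle)
  Skip (1,3) w=13 (creates cycle)
  Skip (0,3) w=14 (creates cycle)
MST weight = 14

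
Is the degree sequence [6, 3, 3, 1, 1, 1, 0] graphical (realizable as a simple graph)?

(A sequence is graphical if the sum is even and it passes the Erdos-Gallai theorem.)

Sum of degrees = 15. Sum is odd, so the sequence is NOT graphical.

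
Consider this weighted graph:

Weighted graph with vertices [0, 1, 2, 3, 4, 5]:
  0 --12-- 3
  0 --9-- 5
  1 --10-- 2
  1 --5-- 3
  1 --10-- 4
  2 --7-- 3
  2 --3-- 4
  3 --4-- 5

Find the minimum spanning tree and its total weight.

Applying Kruskal's algorithm (sort edges by weight, add if no cycle):
  Add (2,4) w=3
  Add (3,5) w=4
  Add (1,3) w=5
  Add (2,3) w=7
  Add (0,5) w=9
  Skip (1,4) w=10 (creates cycle)
  Skip (1,2) w=10 (creates cycle)
  Skip (0,3) w=12 (creates cycle)
MST weight = 28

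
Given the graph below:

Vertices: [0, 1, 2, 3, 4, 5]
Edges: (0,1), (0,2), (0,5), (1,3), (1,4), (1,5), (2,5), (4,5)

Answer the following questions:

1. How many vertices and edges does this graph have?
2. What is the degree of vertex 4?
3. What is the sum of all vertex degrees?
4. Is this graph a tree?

Count: 6 vertices, 8 edges.
Vertex 4 has neighbors [1, 5], degree = 2.
Handshaking lemma: 2 * 8 = 16.
A tree on 6 vertices has 5 edges. This graph has 8 edges (3 extra). Not a tree.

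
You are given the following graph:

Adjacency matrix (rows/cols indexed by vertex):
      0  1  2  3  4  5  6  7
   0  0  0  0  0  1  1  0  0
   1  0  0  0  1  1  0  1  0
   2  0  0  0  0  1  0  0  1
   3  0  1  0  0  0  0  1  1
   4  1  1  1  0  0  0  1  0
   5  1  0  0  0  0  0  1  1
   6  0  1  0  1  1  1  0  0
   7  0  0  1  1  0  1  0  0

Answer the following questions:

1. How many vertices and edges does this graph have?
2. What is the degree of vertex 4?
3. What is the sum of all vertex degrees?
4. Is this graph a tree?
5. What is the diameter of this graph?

Count: 8 vertices, 12 edges.
Vertex 4 has neighbors [0, 1, 2, 6], degree = 4.
Handshaking lemma: 2 * 12 = 24.
A tree on 8 vertices has 7 edges. This graph has 12 edges (5 extra). Not a tree.
Diameter (longest shortest path) = 3.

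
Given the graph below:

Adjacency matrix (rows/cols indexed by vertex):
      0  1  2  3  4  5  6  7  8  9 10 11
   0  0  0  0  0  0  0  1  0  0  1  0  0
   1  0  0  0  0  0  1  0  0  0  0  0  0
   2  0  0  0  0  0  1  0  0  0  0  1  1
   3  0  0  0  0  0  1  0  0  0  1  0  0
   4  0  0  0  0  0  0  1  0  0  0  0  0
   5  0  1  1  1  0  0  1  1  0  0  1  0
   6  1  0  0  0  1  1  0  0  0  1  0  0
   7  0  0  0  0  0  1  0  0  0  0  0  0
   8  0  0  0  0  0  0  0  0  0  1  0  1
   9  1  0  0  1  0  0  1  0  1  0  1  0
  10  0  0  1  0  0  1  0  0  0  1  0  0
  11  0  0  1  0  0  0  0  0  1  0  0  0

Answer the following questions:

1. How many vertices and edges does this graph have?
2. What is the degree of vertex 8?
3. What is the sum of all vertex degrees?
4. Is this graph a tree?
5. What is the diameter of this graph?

Count: 12 vertices, 16 edges.
Vertex 8 has neighbors [9, 11], degree = 2.
Handshaking lemma: 2 * 16 = 32.
A tree on 12 vertices has 11 edges. This graph has 16 edges (5 extra). Not a tree.
Diameter (longest shortest path) = 4.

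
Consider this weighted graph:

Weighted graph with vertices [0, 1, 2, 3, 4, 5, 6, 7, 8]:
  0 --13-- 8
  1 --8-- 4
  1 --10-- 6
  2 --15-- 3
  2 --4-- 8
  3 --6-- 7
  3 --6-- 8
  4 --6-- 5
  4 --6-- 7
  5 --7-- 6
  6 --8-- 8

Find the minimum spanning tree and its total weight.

Applying Kruskal's algorithm (sort edges by weight, add if no cycle):
  Add (2,8) w=4
  Add (3,7) w=6
  Add (3,8) w=6
  Add (4,7) w=6
  Add (4,5) w=6
  Add (5,6) w=7
  Add (1,4) w=8
  Skip (6,8) w=8 (creates cycle)
  Skip (1,6) w=10 (creates cycle)
  Add (0,8) w=13
  Skip (2,3) w=15 (creates cycle)
MST weight = 56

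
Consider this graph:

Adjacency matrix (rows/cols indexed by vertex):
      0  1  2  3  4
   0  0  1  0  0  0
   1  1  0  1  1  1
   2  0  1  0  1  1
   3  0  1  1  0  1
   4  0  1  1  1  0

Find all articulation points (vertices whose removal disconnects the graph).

An articulation point is a vertex whose removal disconnects the graph.
Articulation points: [1]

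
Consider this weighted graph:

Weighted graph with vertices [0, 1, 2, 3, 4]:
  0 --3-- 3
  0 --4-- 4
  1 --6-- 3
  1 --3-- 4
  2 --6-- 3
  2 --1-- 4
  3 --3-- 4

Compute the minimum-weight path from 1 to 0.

Using Dijkstra's algorithm from vertex 1:
Shortest path: 1 -> 4 -> 0
Total weight: 3 + 4 = 7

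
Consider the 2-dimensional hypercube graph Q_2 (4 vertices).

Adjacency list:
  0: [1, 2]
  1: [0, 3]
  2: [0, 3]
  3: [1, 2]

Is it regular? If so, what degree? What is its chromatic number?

In Q_2, every vertex has exactly 2 neighbors (flip one of 2 bits), so it is 2-regular.
Q_2 is bipartite (partition by bit-parity), so chromatic number = 2.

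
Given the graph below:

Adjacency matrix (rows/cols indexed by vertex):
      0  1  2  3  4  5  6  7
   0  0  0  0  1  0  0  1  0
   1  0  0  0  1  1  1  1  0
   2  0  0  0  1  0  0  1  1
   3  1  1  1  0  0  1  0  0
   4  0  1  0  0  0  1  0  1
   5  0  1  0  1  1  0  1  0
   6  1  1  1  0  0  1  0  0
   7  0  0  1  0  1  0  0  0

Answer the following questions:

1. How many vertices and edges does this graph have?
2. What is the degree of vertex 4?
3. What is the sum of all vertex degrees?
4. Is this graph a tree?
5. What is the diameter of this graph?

Count: 8 vertices, 13 edges.
Vertex 4 has neighbors [1, 5, 7], degree = 3.
Handshaking lemma: 2 * 13 = 26.
A tree on 8 vertices has 7 edges. This graph has 13 edges (6 extra). Not a tree.
Diameter (longest shortest path) = 3.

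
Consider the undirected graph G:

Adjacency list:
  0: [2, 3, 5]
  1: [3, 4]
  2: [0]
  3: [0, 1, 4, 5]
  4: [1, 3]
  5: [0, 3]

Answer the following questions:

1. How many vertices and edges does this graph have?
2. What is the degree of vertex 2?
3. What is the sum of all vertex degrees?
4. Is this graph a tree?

Count: 6 vertices, 7 edges.
Vertex 2 has neighbors [0], degree = 1.
Handshaking lemma: 2 * 7 = 14.
A tree on 6 vertices has 5 edges. This graph has 7 edges (2 extra). Not a tree.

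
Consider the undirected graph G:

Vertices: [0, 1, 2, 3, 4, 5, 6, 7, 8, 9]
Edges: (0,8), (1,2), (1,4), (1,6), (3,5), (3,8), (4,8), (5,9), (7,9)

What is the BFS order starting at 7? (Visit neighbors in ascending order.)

BFS from vertex 7 (neighbors processed in ascending order):
Visit order: 7, 9, 5, 3, 8, 0, 4, 1, 2, 6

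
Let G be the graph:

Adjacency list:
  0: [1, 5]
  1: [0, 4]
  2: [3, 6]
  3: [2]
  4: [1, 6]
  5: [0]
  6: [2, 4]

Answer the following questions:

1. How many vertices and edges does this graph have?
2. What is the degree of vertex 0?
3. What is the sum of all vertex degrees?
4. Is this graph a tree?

Count: 7 vertices, 6 edges.
Vertex 0 has neighbors [1, 5], degree = 2.
Handshaking lemma: 2 * 6 = 12.
A graph is a tree iff it is connected and has exactly n-1 edges. This graph is connected (all 7 vertices in one component) and has 7-1 = 6 edges. It is a tree.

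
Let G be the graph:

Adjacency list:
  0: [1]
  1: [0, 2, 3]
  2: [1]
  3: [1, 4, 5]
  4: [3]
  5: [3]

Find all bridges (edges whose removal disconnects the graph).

A bridge is an edge whose removal increases the number of connected components.
Bridges found: (0,1), (1,2), (1,3), (3,4), (3,5)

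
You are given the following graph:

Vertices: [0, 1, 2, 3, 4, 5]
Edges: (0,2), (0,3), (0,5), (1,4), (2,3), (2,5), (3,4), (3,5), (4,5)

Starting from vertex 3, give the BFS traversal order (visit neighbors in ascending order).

BFS from vertex 3 (neighbors processed in ascending order):
Visit order: 3, 0, 2, 4, 5, 1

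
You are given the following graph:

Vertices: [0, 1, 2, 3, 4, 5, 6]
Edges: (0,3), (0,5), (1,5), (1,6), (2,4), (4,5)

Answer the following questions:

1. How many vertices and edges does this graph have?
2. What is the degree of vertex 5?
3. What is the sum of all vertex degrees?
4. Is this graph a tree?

Count: 7 vertices, 6 edges.
Vertex 5 has neighbors [0, 1, 4], degree = 3.
Handshaking lemma: 2 * 6 = 12.
A graph is a tree iff it is connected and has exactly n-1 edges. This graph is connected (all 7 vertices in one component) and has 7-1 = 6 edges. It is a tree.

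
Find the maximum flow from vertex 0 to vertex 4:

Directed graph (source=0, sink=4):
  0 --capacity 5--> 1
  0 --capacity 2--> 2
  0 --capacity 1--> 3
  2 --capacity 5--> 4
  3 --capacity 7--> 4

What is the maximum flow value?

Computing max flow:
  Flow on (0->2): 2/2
  Flow on (0->3): 1/1
  Flow on (2->4): 2/5
  Flow on (3->4): 1/7
Maximum flow = 3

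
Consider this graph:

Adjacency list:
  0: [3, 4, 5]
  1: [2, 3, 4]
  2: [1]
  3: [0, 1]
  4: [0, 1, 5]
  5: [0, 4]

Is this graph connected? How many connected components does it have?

Checking connectivity: the graph has 1 connected component(s).
All vertices are reachable from each other. The graph IS connected.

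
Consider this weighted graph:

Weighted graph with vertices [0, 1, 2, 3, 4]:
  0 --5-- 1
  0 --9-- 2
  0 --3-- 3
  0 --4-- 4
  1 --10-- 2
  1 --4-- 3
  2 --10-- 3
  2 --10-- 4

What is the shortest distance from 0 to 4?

Using Dijkstra's algorithm from vertex 0:
Shortest path: 0 -> 4
Total weight: 4 = 4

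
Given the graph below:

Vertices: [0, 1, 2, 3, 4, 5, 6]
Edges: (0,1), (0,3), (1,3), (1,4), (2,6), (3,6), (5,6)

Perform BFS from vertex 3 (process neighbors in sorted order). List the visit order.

BFS from vertex 3 (neighbors processed in ascending order):
Visit order: 3, 0, 1, 6, 4, 2, 5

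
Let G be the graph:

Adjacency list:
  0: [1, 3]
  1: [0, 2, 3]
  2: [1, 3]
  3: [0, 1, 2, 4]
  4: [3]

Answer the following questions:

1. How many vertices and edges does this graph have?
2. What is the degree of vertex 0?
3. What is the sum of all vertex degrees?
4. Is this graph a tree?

Count: 5 vertices, 6 edges.
Vertex 0 has neighbors [1, 3], degree = 2.
Handshaking lemma: 2 * 6 = 12.
A tree on 5 vertices has 4 edges. This graph has 6 edges (2 extra). Not a tree.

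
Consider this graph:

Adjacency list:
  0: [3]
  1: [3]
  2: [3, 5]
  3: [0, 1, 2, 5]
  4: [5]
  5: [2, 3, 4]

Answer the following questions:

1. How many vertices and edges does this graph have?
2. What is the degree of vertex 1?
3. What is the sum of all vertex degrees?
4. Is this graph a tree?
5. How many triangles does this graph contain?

Count: 6 vertices, 6 edges.
Vertex 1 has neighbors [3], degree = 1.
Handshaking lemma: 2 * 6 = 12.
A tree on 6 vertices has 5 edges. This graph has 6 edges (1 extra). Not a tree.
Number of triangles = 1.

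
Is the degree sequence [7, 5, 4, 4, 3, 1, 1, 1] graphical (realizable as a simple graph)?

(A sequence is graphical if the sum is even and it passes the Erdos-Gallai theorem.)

Sum of degrees = 26. Sum is even but fails Erdos-Gallai. The sequence is NOT graphical.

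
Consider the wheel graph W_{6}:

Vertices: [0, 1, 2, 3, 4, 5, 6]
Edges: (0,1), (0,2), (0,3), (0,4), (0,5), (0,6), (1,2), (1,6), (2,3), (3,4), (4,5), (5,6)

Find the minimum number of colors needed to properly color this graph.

W_{6} = C_{6} plus a hub adjacent to every cycle vertex.
The outer cycle needs 2 colors (even cycle); the hub is adjacent to all of them so needs a fresh color.
Chromatic number = 2 + 1 = 3.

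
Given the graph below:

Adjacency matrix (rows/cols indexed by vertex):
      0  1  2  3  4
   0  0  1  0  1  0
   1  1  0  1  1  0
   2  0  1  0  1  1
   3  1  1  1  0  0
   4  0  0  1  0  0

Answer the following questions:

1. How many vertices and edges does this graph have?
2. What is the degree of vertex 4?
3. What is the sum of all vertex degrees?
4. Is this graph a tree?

Count: 5 vertices, 6 edges.
Vertex 4 has neighbors [2], degree = 1.
Handshaking lemma: 2 * 6 = 12.
A tree on 5 vertices has 4 edges. This graph has 6 edges (2 extra). Not a tree.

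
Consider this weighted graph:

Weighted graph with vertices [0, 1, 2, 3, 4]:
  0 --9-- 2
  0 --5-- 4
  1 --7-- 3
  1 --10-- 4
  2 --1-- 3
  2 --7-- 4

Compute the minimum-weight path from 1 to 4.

Using Dijkstra's algorithm from vertex 1:
Shortest path: 1 -> 4
Total weight: 10 = 10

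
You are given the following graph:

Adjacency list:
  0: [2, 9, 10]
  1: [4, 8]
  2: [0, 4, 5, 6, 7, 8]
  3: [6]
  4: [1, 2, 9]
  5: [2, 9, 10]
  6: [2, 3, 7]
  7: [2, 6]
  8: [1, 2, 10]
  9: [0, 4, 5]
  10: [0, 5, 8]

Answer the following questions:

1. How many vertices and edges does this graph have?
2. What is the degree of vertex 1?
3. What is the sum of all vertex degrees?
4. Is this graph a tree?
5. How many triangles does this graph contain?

Count: 11 vertices, 16 edges.
Vertex 1 has neighbors [4, 8], degree = 2.
Handshaking lemma: 2 * 16 = 32.
A tree on 11 vertices has 10 edges. This graph has 16 edges (6 extra). Not a tree.
Number of triangles = 1.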